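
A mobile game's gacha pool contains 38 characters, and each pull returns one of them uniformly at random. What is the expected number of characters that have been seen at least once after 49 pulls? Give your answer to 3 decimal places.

For each character, P(seen in 49 pulls) = 1 - (37/38)^49 = 0.7293.
By linearity of expectation, E[distinct seen] = 38·(1 - (37/38)^49) = 27.7134.

27.713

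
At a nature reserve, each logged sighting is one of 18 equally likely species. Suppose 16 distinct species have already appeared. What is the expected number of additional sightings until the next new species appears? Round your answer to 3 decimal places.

9.000

Each sighting yields a new species with probability (18-16)/18 = 2/18, so the wait is geometric with mean 18/2.
E = 18/2 = 9.0000.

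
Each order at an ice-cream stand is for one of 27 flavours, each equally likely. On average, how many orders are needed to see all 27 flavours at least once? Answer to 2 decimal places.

105.07

After k distinct flavours have appeared, the next order gives a new one with probability (27-k)/27, so the expected wait for the (k+1)-th is 27/(27-k).
E[T] = 27/27 + 27/26 + 27/25 + ... + 27/2 + 27/1 = 27·H_{27}.
H_{27} = 3.891, so E[T] = 105.069.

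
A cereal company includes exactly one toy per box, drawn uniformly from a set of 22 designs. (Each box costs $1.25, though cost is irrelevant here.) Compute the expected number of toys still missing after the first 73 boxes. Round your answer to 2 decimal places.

0.74

For each toy, P(unseen after 73) = (21/22)^73 = 0.034.
By linearity of expectation, E[unseen] = 22·(21/22)^73 = 0.737.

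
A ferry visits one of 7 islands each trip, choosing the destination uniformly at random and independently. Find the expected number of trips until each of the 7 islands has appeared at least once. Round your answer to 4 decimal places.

18.1500

Split into phases: going from k distinct to k+1 distinct takes on average 7/(7-k) trips.
E[T] = 7/7 + 7/6 + 7/5 + ... + 7/2 + 7/1 = 7·H_{7}.
H_{7} = 2.59286, so E[T] = 18.15000.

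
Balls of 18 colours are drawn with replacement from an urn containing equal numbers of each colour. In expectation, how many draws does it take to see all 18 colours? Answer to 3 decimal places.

After k distinct colours have appeared, the next draw gives a new one with probability (18-k)/18, so the expected wait for the (k+1)-th is 18/(18-k).
E[T] = 18/18 + 18/17 + 18/16 + ... + 18/2 + 18/1 = 18·H_{18}.
H_{18} = 3.4951, so E[T] = 62.9119.

62.912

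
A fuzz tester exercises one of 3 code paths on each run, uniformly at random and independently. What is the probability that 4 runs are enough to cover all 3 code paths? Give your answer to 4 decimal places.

0.4444

By inclusion–exclusion over which code paths are missing,
P(all seen) = Σ_{j=0}^{3} (-1)^j C(3,j)((3-j)/3)^4
= 1.00000 - 0.59259 + 0.03704 - 0.00000
= 0.44444.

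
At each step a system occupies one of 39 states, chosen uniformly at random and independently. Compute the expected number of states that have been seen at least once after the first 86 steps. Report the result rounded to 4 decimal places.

For each state, P(seen in 86 steps) = 1 - (38/39)^86 = 0.89289.
By linearity of expectation, E[distinct seen] = 39·(1 - (38/39)^86) = 34.82268.

34.8227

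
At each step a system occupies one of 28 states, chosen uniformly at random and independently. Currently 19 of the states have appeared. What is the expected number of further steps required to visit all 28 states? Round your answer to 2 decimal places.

With k distinct states already seen, the next new one takes an expected 28/(28-k) steps.
Sum over k = 19,...,27: E = 28/9 + 28/8 + 28/7 + ... + 28/2 + 28/1 = 79.211.

79.21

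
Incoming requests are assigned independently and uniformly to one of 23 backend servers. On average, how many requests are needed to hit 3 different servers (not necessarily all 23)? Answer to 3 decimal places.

Going from k to k+1 distinct takes a geometric number of requests with mean 23/(23-k).
Sum over k = 0,...,2: E = 23/23 + 23/22 + 23/21 = 3.1407.

3.141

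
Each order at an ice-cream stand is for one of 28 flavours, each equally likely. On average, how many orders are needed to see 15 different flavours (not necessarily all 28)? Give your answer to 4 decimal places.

20.9170

Going from k to k+1 distinct takes a geometric number of orders with mean 28/(28-k).
Sum over k = 0,...,14: E = 28/28 + 28/27 + 28/26 + ... + 28/15 + 28/14 = 20.91704.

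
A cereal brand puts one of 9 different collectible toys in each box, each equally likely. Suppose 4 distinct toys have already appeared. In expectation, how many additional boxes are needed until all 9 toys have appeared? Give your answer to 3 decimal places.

20.550

From k distinct to k+1 distinct takes on average 9/(9-k) boxes.
Sum over k = 4,...,8: E = 9/5 + 9/4 + 9/3 + 9/2 + 9/1 = 20.5500.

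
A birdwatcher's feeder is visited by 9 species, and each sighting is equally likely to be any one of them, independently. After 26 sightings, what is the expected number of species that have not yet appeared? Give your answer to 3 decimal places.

For each species, P(unseen after 26) = (8/9)^26 = 0.0468.
By linearity of expectation, E[unseen] = 9·(8/9)^26 = 0.4210.

0.421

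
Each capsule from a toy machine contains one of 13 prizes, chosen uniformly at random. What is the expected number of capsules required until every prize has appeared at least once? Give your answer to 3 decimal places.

After k distinct prizes have appeared, the next capsule gives a new one with probability (13-k)/13, so the expected wait for the (k+1)-th is 13/(13-k).
E[T] = 13/13 + 13/12 + 13/11 + ... + 13/2 + 13/1 = 13·H_{13}.
H_{13} = 3.1801, so E[T] = 41.3417.

41.342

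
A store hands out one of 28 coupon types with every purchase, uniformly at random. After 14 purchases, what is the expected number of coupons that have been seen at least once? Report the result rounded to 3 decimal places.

11.172

For each coupon, P(seen in 14 purchases) = 1 - (27/28)^14 = 0.3990.
By linearity of expectation, E[distinct seen] = 28·(1 - (27/28)^14) = 11.1718.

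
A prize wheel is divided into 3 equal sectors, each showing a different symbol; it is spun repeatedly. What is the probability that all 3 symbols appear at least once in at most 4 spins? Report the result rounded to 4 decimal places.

Let A_i be the event that symbol i is missing after 4 spins. By inclusion–exclusion on the A_i,
P(all seen) = Σ_{j=0}^{3} (-1)^j C(3,j)((3-j)/3)^4
= 1.00000 - 0.59259 + 0.03704 - 0.00000
= 0.44444.

0.4444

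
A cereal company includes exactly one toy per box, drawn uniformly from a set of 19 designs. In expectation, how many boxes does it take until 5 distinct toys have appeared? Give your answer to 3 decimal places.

5.627

With k distinct toys already seen, the next new one arrives after an expected 19/(19-k) boxes.
Sum over k = 0,...,4: E = 19/19 + 19/18 + 19/17 + 19/16 + 19/15 = 5.6274.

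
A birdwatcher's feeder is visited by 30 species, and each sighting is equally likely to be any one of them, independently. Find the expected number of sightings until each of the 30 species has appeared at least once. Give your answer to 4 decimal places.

Split into phases: going from k distinct to k+1 distinct takes on average 30/(30-k) sightings.
E[T] = 30/30 + 30/29 + 30/28 + ... + 30/2 + 30/1 = 30·H_{30}.
H_{30} = 3.99499, so E[T] = 119.84961.

119.8496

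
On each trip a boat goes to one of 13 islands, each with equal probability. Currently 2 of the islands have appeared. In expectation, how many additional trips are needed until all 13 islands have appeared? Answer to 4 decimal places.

The wait to go from k to k+1 distinct islands is geometric with mean 13/(13-k).
Sum over k = 2,...,12: E = 13/11 + 13/10 + 13/9 + ... + 13/2 + 13/1 = 39.25841.

39.2584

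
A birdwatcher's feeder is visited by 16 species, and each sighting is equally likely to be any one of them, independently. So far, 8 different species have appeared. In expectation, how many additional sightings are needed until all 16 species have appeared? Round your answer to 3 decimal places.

With k distinct species already seen, the next new one takes an expected 16/(16-k) sightings.
Sum over k = 8,...,15: E = 16/8 + 16/7 + 16/6 + ... + 16/2 + 16/1 = 43.4857.

43.486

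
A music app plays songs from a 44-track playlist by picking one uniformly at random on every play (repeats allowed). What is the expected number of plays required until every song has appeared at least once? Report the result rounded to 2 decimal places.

Split into phases: going from k distinct to k+1 distinct takes on average 44/(44-k) plays.
E[T] = 44/44 + 44/43 + 44/42 + ... + 44/2 + 44/1 = 44·H_{44}.
H_{44} = 4.373, so E[T] = 192.400.

192.40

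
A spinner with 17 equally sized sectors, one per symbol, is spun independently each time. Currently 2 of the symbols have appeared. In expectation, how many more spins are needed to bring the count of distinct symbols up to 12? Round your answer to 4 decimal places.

17.5932

The wait to go from k to k+1 distinct symbols is geometric with mean 17/(17-k).
Sum over k = 2,...,11: E = 17/15 + 17/14 + 17/13 + ... + 17/7 + 17/6 = 17.59323.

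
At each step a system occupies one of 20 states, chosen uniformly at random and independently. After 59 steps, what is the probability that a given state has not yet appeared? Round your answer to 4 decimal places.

On each step the fixed state fails to appear with probability 19/20.
P(still missing after 59) = (19/20)^59 = 0.04849.

0.0485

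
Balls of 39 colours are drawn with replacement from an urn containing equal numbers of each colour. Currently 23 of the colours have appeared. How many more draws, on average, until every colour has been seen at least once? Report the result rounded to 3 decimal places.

131.848

From k distinct to k+1 distinct takes on average 39/(39-k) draws.
Sum over k = 23,...,38: E = 39/16 + 39/15 + 39/14 + ... + 39/2 + 39/1 = 131.8484.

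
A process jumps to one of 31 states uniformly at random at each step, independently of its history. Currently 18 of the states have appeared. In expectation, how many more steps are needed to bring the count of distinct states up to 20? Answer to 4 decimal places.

4.9679

The wait to go from k to k+1 distinct states is geometric with mean 31/(31-k).
Sum over k = 18,...,19: E = 31/13 + 31/12 = 4.96795.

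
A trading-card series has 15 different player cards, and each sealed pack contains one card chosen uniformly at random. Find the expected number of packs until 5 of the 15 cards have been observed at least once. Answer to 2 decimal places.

5.84

With k distinct cards already seen, the next new one arrives after an expected 15/(15-k) packs.
Sum over k = 0,...,4: E = 15/15 + 15/14 + 15/13 + 15/12 + 15/11 = 5.839.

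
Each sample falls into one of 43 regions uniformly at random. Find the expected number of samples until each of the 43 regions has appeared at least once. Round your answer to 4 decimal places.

After k distinct regions have appeared, the next sample gives a new one with probability (43-k)/43, so the expected wait for the (k+1)-th is 43/(43-k).
E[T] = 43/43 + 43/42 + 43/41 + ... + 43/2 + 43/1 = 43·H_{43}.
H_{43} = 4.35000, so E[T] = 187.04994.

187.0499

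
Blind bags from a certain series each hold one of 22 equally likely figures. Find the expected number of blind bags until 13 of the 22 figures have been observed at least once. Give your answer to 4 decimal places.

With k distinct figures already seen, the next new one arrives after an expected 22/(22-k) blind bags.
Sum over k = 0,...,12: E = 22/22 + 22/21 + 22/20 + ... + 22/11 + 22/10 = 18.96059.

18.9606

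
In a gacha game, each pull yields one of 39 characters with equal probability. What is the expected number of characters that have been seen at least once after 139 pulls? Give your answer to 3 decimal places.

For each character, P(seen in 139 pulls) = 1 - (38/39)^139 = 0.9730.
By linearity of expectation, E[distinct seen] = 39·(1 - (38/39)^139) = 37.9456.

37.946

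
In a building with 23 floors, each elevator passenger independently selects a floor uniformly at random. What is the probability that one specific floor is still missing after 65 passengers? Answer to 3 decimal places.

0.056

On each passenger the fixed floor fails to appear with probability 22/23.
P(still missing after 65) = (22/23)^65 = 0.0556.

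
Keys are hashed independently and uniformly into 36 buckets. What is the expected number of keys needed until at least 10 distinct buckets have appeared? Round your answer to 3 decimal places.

11.525

Going from k to k+1 distinct takes a geometric number of keys with mean 36/(36-k).
Sum over k = 0,...,9: E = 36/36 + 36/35 + 36/34 + ... + 36/28 + 36/27 = 11.5250.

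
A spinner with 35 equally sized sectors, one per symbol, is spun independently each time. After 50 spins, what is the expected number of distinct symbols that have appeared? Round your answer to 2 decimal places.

26.78

For each symbol, P(seen in 50 spins) = 1 - (34/35)^50 = 0.765.
By linearity of expectation, E[distinct seen] = 35·(1 - (34/35)^50) = 26.785.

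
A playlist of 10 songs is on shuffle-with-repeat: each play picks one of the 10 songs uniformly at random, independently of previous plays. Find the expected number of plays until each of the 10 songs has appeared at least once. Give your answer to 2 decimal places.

After k distinct songs have appeared, the next play gives a new one with probability (10-k)/10, so the expected wait for the (k+1)-th is 10/(10-k).
E[T] = 10/10 + 10/9 + 10/8 + ... + 10/2 + 10/1 = 10·H_{10}.
H_{10} = 2.929, so E[T] = 29.290.

29.29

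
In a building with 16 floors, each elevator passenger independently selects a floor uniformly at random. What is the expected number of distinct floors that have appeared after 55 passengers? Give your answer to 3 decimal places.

For each floor, P(seen in 55 passengers) = 1 - (15/16)^55 = 0.9713.
By linearity of expectation, E[distinct seen] = 16·(1 - (15/16)^55) = 15.5402.

15.540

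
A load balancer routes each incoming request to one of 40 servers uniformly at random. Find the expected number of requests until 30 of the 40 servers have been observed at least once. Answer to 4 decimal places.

Going from k to k+1 distinct takes a geometric number of requests with mean 40/(40-k).
Sum over k = 0,...,29: E = 40/40 + 40/39 + 40/38 + ... + 40/12 + 40/11 = 53.98299.

53.9830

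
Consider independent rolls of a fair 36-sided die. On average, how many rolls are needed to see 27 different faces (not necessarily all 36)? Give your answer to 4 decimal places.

With k distinct faces already seen, the next new one arrives after an expected 36/(36-k) rolls.
Sum over k = 0,...,26: E = 36/36 + 36/35 + 36/34 + ... + 36/11 + 36/10 = 48.44127.

48.4413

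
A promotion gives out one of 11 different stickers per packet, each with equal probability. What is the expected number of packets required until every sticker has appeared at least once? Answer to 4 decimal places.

33.2187

After k distinct stickers have appeared, the next packet gives a new one with probability (11-k)/11, so the expected wait for the (k+1)-th is 11/(11-k).
E[T] = 11/11 + 11/10 + 11/9 + ... + 11/2 + 11/1 = 11·H_{11}.
H_{11} = 3.01988, so E[T] = 33.21865.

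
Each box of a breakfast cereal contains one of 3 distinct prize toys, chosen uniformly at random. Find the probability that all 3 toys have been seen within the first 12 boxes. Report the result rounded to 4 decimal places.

By inclusion–exclusion over which toys are missing,
P(all seen) = Σ_{j=0}^{3} (-1)^j C(3,j)((3-j)/3)^12
= 1.00000 - 0.02312 + 0.00001 - 0.00000
= 0.97688.

0.9769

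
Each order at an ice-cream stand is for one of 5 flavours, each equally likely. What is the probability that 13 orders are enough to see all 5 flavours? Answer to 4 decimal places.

Let A_i be the event that flavour i is missing after 13 orders. By inclusion–exclusion on the A_i,
P(all seen) = Σ_{j=0}^{5} (-1)^j C(5,j)((5-j)/5)^13
= 1.00000 - 0.27488 + 0.01306 - 0.00007 + 0.00000 - 0.00000
= 0.73812.

0.7381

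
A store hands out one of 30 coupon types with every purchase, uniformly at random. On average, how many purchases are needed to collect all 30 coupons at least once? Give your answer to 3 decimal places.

119.850

The wait to go from k to k+1 distinct coupons is geometric with mean 30/(30-k).
E[T] = 30/30 + 30/29 + 30/28 + ... + 30/2 + 30/1 = 30·H_{30}.
H_{30} = 3.9950, so E[T] = 119.8496.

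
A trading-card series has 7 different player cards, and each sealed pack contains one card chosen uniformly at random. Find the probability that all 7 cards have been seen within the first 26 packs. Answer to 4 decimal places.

0.8761

Let A_i be the event that card i is missing after 26 packs. By inclusion–exclusion on the A_i,
P(all seen) = Σ_{j=0}^{7} (-1)^j C(7,j)((7-j)/7)^26
= 1.00000 - 0.12720 + 0.00333 - 0.00002 + 0.00000 - 0.00000 + 0.00000 - 0.00000
= 0.87612.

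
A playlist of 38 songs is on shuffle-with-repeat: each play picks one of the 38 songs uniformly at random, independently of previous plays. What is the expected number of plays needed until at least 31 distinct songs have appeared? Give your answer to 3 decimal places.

Going from k to k+1 distinct takes a geometric number of plays with mean 38/(38-k).
Sum over k = 0,...,30: E = 38/38 + 38/37 + 38/36 + ... + 38/9 + 38/8 = 62.1317.

62.132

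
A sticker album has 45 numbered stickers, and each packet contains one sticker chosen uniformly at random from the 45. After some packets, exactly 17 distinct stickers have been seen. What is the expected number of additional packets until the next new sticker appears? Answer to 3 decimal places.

1.607

Each packet yields a new sticker with probability (45-17)/45 = 28/45, so the wait is geometric with mean 45/28.
E = 45/28 = 1.6071.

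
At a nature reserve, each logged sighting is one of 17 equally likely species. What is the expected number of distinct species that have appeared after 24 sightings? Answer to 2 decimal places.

For each species, P(seen in 24 sightings) = 1 - (16/17)^24 = 0.767.
By linearity of expectation, E[distinct seen] = 17·(1 - (16/17)^24) = 13.032.

13.03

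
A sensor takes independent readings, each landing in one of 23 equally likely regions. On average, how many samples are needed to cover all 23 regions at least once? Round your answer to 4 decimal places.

Split into phases: going from k distinct to k+1 distinct takes on average 23/(23-k) samples.
E[T] = 23/23 + 23/22 + 23/21 + ... + 23/2 + 23/1 = 23·H_{23}.
H_{23} = 3.73429, so E[T] = 85.88870.

85.8887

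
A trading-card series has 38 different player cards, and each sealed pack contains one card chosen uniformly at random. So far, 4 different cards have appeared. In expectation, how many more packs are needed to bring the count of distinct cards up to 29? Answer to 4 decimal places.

From k distinct to k+1 distinct takes on average 38/(38-k) packs.
Sum over k = 4,...,28: E = 38/34 + 38/33 + 38/32 + ... + 38/11 + 38/10 = 48.99119.

48.9912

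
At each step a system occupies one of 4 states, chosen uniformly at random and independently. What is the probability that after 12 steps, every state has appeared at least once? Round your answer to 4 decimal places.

0.8748

By inclusion–exclusion over which states are missing,
P(all seen) = Σ_{j=0}^{4} (-1)^j C(4,j)((4-j)/4)^12
= 1.00000 - 0.12671 + 0.00146 - 0.00000 + 0.00000
= 0.87476.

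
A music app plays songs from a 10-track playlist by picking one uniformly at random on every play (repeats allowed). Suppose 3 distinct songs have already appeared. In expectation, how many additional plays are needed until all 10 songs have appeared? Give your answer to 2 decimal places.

25.93

The wait to go from k to k+1 distinct songs is geometric with mean 10/(10-k).
Sum over k = 3,...,9: E = 10/7 + 10/6 + 10/5 + ... + 10/2 + 10/1 = 25.929.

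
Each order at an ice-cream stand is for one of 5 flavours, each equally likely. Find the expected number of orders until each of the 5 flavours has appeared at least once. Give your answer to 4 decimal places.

After k distinct flavours have appeared, the next order gives a new one with probability (5-k)/5, so the expected wait for the (k+1)-th is 5/(5-k).
E[T] = 5/5 + 5/4 + 5/3 + 5/2 + 5/1 = 5·H_{5}.
H_{5} = 2.28333, so E[T] = 11.41667.

11.4167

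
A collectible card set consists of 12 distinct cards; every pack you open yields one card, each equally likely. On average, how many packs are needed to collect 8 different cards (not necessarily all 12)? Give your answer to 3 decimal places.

12.239

Going from k to k+1 distinct takes a geometric number of packs with mean 12/(12-k).
Sum over k = 0,...,7: E = 12/12 + 12/11 + 12/10 + ... + 12/6 + 12/5 = 12.2385.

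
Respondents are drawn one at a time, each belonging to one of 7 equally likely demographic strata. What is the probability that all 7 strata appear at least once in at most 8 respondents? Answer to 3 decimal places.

0.024

Let A_i be the event that stratum i is missing after 8 respondents. By inclusion–exclusion on the A_i,
P(all seen) = Σ_{j=0}^{7} (-1)^j C(7,j)((7-j)/7)^8
= 1.0000 - 2.0395 + 1.4230 - 0.3979 + 0.0398 - 0.0009 + 0.0000 - 0.0000
= 0.0245.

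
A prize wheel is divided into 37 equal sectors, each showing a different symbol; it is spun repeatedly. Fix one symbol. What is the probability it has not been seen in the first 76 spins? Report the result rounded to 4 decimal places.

0.1246

Each spin misses the fixed symbol with probability (37-1)/37 = 36/37, independently.
P(still missing after 76) = (36/37)^76 = 0.12464.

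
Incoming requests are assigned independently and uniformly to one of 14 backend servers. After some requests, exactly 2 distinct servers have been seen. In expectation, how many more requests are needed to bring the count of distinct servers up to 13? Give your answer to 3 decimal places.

29.445

The wait to go from k to k+1 distinct servers is geometric with mean 14/(14-k).
Sum over k = 2,...,12: E = 14/12 + 14/11 + 14/10 + ... + 14/3 + 14/2 = 29.4449.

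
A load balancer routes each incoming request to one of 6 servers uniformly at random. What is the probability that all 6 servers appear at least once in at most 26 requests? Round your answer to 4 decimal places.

0.9480

By inclusion–exclusion over which servers are missing,
P(all seen) = Σ_{j=0}^{6} (-1)^j C(6,j)((6-j)/6)^26
= 1.00000 - 0.05241 + 0.00040 - 0.00000 + 0.00000 - 0.00000 + 0.00000
= 0.94798.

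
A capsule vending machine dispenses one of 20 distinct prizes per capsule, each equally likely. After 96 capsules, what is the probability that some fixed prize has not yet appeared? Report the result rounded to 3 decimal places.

0.007

Each capsule misses the fixed prize with probability (20-1)/20 = 19/20, independently.
P(still missing after 96) = (19/20)^96 = 0.0073.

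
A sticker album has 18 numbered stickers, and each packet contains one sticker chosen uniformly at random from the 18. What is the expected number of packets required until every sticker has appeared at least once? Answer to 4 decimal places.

62.9119

After k distinct stickers have appeared, the next packet gives a new one with probability (18-k)/18, so the expected wait for the (k+1)-th is 18/(18-k).
E[T] = 18/18 + 18/17 + 18/16 + ... + 18/2 + 18/1 = 18·H_{18}.
H_{18} = 3.49511, so E[T] = 62.91195.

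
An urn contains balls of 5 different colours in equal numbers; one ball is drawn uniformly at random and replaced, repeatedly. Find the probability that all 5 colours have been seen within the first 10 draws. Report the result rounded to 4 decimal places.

0.5225

By inclusion–exclusion over which colours are missing,
P(all seen) = Σ_{j=0}^{5} (-1)^j C(5,j)((5-j)/5)^10
= 1.00000 - 0.53687 + 0.06047 - 0.00105 + 0.00000 - 0.00000
= 0.52255.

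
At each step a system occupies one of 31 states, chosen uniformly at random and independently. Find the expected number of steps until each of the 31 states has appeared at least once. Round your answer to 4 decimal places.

After k distinct states have appeared, the next step gives a new one with probability (31-k)/31, so the expected wait for the (k+1)-th is 31/(31-k).
E[T] = 31/31 + 31/30 + 31/29 + ... + 31/2 + 31/1 = 31·H_{31}.
H_{31} = 4.02725, so E[T] = 124.84460.

124.8446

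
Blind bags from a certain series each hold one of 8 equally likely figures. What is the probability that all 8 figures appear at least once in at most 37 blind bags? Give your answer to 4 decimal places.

0.9435

By inclusion–exclusion over which figures are missing,
P(all seen) = Σ_{j=0}^{8} (-1)^j C(8,j)((8-j)/8)^37
= 1.00000 - 0.05720 + 0.00067 - 0.00000 + 0.00000 - 0.00000 + 0.00000 - 0.00000 + 0.00000
= 0.94347.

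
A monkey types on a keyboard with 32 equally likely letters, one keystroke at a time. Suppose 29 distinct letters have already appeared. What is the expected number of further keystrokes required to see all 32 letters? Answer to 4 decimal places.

58.6667

With k distinct letters already seen, the next new one takes an expected 32/(32-k) keystrokes.
Sum over k = 29,...,31: E = 32/3 + 32/2 + 32/1 = 58.66667.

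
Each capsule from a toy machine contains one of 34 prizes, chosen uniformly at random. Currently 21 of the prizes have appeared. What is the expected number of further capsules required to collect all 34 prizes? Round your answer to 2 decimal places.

From k distinct to k+1 distinct takes on average 34/(34-k) capsules.
Sum over k = 21,...,33: E = 34/13 + 34/12 + 34/11 + ... + 34/2 + 34/1 = 108.125.

108.12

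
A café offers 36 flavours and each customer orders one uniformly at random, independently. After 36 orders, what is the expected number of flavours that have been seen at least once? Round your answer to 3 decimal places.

22.942

For each flavour, P(seen in 36 orders) = 1 - (35/36)^36 = 0.6373.
By linearity of expectation, E[distinct seen] = 36·(1 - (35/36)^36) = 22.9424.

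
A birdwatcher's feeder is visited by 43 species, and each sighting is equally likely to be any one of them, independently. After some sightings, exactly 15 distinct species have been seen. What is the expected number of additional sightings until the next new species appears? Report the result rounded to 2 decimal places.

1.54

The number of sightings until the next new species is geometric with success probability 28/43, so its mean is 43/28.
E = 43/28 = 1.536.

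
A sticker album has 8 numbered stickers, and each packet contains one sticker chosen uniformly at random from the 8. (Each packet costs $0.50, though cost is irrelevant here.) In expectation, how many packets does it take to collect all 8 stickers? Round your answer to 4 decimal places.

Split into phases: going from k distinct to k+1 distinct takes on average 8/(8-k) packets.
E[T] = 8/8 + 8/7 + 8/6 + ... + 8/2 + 8/1 = 8·H_{8}.
H_{8} = 2.71786, so E[T] = 21.74286.

21.7429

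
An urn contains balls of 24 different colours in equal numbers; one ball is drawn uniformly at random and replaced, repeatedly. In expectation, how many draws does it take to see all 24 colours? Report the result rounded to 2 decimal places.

90.62

Split into phases: going from k distinct to k+1 distinct takes on average 24/(24-k) draws.
E[T] = 24/24 + 24/23 + 24/22 + ... + 24/2 + 24/1 = 24·H_{24}.
H_{24} = 3.776, so E[T] = 90.623.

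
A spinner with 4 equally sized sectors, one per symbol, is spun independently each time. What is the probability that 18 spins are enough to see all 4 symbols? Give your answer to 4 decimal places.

0.9775

By inclusion–exclusion over which symbols are missing,
P(all seen) = Σ_{j=0}^{4} (-1)^j C(4,j)((4-j)/4)^18
= 1.00000 - 0.02255 + 0.00002 - 0.00000 + 0.00000
= 0.97747.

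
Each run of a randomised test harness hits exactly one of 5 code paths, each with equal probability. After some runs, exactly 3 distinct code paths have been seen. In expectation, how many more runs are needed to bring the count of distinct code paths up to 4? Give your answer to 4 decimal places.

2.5000

The wait to go from k to k+1 distinct code paths is geometric with mean 5/(5-k).
Only the k = 3 term is needed: E = 5/2 = 2.50000.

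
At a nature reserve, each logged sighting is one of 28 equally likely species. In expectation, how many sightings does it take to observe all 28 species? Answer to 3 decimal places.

After k distinct species have appeared, the next sighting gives a new one with probability (28-k)/28, so the expected wait for the (k+1)-th is 28/(28-k).
E[T] = 28/28 + 28/27 + 28/26 + ... + 28/2 + 28/1 = 28·H_{28}.
H_{28} = 3.9272, so E[T] = 109.9608.

109.961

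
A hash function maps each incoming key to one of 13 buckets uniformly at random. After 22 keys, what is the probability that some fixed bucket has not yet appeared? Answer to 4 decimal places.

On each key the fixed bucket fails to appear with probability 12/13.
P(still missing after 22) = (12/13)^22 = 0.17188.

0.1719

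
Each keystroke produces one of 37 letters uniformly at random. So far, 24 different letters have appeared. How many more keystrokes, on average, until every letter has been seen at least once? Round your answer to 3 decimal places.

The wait to go from k to k+1 distinct letters is geometric with mean 37/(37-k).
Sum over k = 24,...,36: E = 37/13 + 37/12 + 37/11 + ... + 37/2 + 37/1 = 117.6649.

117.665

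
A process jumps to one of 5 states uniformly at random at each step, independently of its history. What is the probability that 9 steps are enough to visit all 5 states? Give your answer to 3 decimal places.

By inclusion–exclusion over which states are missing,
P(all seen) = Σ_{j=0}^{5} (-1)^j C(5,j)((5-j)/5)^9
= 1.0000 - 0.6711 + 0.1008 - 0.0026 + 0.0000 - 0.0000
= 0.4271.

0.427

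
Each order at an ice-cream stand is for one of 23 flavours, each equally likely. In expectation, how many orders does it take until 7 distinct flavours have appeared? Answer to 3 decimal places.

8.132

With k distinct flavours already seen, the next new one arrives after an expected 23/(23-k) orders.
Sum over k = 0,...,6: E = 23/23 + 23/22 + 23/21 + ... + 23/18 + 23/17 = 8.1319.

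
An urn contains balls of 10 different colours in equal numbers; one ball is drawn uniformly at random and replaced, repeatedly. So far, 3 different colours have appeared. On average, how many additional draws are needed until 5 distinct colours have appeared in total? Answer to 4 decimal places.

3.0952

The wait to go from k to k+1 distinct colours is geometric with mean 10/(10-k).
Sum over k = 3,...,4: E = 10/7 + 10/6 = 3.09524.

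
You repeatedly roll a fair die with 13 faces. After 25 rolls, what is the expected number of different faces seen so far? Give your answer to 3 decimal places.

For each face, P(seen in 25 rolls) = 1 - (12/13)^25 = 0.8648.
By linearity of expectation, E[distinct seen] = 13·(1 - (12/13)^25) = 11.2425.

11.243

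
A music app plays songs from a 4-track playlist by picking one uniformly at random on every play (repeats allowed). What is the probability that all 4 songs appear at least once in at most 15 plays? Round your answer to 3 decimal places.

0.947

Let A_i be the event that song i is missing after 15 plays. By inclusion–exclusion on the A_i,
P(all seen) = Σ_{j=0}^{4} (-1)^j C(4,j)((4-j)/4)^15
= 1.0000 - 0.0535 + 0.0002 - 0.0000 + 0.0000
= 0.9467.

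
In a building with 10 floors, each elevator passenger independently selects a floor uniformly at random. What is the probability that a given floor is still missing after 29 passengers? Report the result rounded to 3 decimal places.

Each passenger misses the fixed floor with probability (10-1)/10 = 9/10, independently.
P(still missing after 29) = (9/10)^29 = 0.0471.

0.047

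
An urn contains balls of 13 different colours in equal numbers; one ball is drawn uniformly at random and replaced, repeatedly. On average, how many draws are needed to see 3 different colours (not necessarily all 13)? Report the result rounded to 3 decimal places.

Going from k to k+1 distinct takes a geometric number of draws with mean 13/(13-k).
Sum over k = 0,...,2: E = 13/13 + 13/12 + 13/11 = 3.2652.

3.265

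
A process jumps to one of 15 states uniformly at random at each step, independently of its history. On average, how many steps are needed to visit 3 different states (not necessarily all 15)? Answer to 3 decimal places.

With k distinct states already seen, the next new one arrives after an expected 15/(15-k) steps.
Sum over k = 0,...,2: E = 15/15 + 15/14 + 15/13 = 3.2253.

3.225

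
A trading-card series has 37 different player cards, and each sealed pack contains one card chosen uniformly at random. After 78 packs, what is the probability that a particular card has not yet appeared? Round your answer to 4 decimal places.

0.1180

Each pack misses the fixed card with probability (37-1)/37 = 36/37, independently.
P(still missing after 78) = (36/37)^78 = 0.11799.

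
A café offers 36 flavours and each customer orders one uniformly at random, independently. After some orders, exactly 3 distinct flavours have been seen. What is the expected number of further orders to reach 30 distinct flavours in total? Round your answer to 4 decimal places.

The wait to go from k to k+1 distinct flavours is geometric with mean 36/(36-k).
Sum over k = 3,...,29: E = 36/33 + 36/32 + 36/31 + ... + 36/8 + 36/7 = 58.99674.

58.9967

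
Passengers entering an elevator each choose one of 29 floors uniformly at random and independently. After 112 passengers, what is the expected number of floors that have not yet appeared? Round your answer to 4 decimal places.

0.5695

For each floor, P(unseen after 112) = (28/29)^112 = 0.01964.
By linearity of expectation, E[unseen] = 29·(28/29)^112 = 0.56954.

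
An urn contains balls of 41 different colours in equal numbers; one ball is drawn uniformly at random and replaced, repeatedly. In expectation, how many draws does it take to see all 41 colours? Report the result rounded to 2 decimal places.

The wait to go from k to k+1 distinct colours is geometric with mean 41/(41-k).
E[T] = 41/41 + 41/40 + 41/39 + ... + 41/2 + 41/1 = 41·H_{41}.
H_{41} = 4.303, so E[T] = 176.420.

176.42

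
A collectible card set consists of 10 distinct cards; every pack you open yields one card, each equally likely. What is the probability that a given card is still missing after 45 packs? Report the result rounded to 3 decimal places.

On each pack the fixed card fails to appear with probability 9/10.
P(still missing after 45) = (9/10)^45 = 0.0087.

0.009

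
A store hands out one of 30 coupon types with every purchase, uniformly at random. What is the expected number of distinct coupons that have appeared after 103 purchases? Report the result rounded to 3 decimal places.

29.087

For each coupon, P(seen in 103 purchases) = 1 - (29/30)^103 = 0.9696.
By linearity of expectation, E[distinct seen] = 30·(1 - (29/30)^103) = 29.0867.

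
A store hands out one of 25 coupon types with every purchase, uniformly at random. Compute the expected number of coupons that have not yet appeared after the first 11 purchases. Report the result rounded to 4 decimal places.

For each coupon, P(unseen after 11) = (24/25)^11 = 0.63824.
By linearity of expectation, E[unseen] = 25·(24/25)^11 = 15.95598.

15.9560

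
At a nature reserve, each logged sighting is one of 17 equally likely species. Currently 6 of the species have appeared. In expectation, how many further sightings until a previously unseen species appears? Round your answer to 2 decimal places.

Each sighting yields a new species with probability (17-6)/17 = 11/17, so the wait is geometric with mean 17/11.
E = 17/11 = 1.545.

1.55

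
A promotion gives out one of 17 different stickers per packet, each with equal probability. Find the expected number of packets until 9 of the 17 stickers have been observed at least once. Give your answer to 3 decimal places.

With k distinct stickers already seen, the next new one arrives after an expected 17/(17-k) packets.
Sum over k = 0,...,8: E = 17/17 + 17/16 + 17/15 + ... + 17/10 + 17/9 = 12.2688.

12.269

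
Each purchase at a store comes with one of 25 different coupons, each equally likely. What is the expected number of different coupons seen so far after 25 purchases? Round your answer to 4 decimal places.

15.9901

For each coupon, P(seen in 25 purchases) = 1 - (24/25)^25 = 0.63960.
By linearity of expectation, E[distinct seen] = 25·(1 - (24/25)^25) = 15.99008.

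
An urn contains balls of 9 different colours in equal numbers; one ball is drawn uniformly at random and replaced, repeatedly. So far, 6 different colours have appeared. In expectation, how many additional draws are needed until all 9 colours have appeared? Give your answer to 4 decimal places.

With k distinct colours already seen, the next new one takes an expected 9/(9-k) draws.
Sum over k = 6,...,8: E = 9/3 + 9/2 + 9/1 = 16.50000.

16.5000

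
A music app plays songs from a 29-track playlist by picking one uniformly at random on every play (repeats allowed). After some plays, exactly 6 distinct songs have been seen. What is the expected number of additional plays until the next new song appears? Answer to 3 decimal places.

1.261

The number of plays until the next new song is geometric with success probability 23/29, so its mean is 29/23.
E = 29/23 = 1.2609.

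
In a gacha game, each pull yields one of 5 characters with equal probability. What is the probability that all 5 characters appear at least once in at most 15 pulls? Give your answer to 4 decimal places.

Let A_i be the event that character i is missing after 15 pulls. By inclusion–exclusion on the A_i,
P(all seen) = Σ_{j=0}^{5} (-1)^j C(5,j)((5-j)/5)^15
= 1.00000 - 0.17592 + 0.00470 - 0.00001 + 0.00000 - 0.00000
= 0.82877.

0.8288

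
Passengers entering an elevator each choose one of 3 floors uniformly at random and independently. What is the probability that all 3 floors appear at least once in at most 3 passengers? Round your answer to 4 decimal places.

Let A_i be the event that floor i is missing after 3 passengers. By inclusion–exclusion on the A_i,
P(all seen) = Σ_{j=0}^{3} (-1)^j C(3,j)((3-j)/3)^3
= 1.00000 - 0.88889 + 0.11111 - 0.00000
= 0.22222.

0.2222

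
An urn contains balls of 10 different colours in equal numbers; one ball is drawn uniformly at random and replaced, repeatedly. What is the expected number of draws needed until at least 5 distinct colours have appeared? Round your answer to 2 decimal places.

Going from k to k+1 distinct takes a geometric number of draws with mean 10/(10-k).
Sum over k = 0,...,4: E = 10/10 + 10/9 + 10/8 + 10/7 + 10/6 = 6.456.

6.46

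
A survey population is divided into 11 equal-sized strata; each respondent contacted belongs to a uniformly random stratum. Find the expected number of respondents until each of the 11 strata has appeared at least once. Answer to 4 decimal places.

Split into phases: going from k distinct to k+1 distinct takes on average 11/(11-k) respondents.
E[T] = 11/11 + 11/10 + 11/9 + ... + 11/2 + 11/1 = 11·H_{11}.
H_{11} = 3.01988, so E[T] = 33.21865.

33.2187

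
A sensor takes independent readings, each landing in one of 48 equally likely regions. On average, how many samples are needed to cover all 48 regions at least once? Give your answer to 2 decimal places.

214.02

The wait to go from k to k+1 distinct regions is geometric with mean 48/(48-k).
E[T] = 48/48 + 48/47 + 48/46 + ... + 48/2 + 48/1 = 48·H_{48}.
H_{48} = 4.459, so E[T] = 214.022.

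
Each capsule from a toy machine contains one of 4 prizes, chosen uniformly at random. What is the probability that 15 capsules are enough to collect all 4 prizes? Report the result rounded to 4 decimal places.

Let A_i be the event that prize i is missing after 15 capsules. By inclusion–exclusion on the A_i,
P(all seen) = Σ_{j=0}^{4} (-1)^j C(4,j)((4-j)/4)^15
= 1.00000 - 0.05345 + 0.00018 - 0.00000 + 0.00000
= 0.94673.

0.9467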